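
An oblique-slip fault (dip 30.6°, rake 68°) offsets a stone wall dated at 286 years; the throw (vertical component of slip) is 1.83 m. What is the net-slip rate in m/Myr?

13600 m/Myr

dip-slip = throw / sin(dip) = 1.83 / sin(30.6°) = 3.595 m
net slip = dip-slip / sin(rake) = 3.595 / sin(68°) = 3.877 m
rate = 3.877 m / 286 years = 0.0136 m/yr = 13600 m/Myr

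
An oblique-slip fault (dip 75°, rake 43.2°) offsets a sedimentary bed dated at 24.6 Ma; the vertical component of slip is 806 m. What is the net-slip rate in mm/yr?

0.0496 mm/yr

dip-slip = throw / sin(dip) = 806 / sin(75°) = 834.4 m
net slip = dip-slip / sin(rake) = 834.4 / sin(43.2°) = 1219 m
rate = 1219 m / 24.6 Ma = 0.0000496 m/yr = 0.0496 mm/yr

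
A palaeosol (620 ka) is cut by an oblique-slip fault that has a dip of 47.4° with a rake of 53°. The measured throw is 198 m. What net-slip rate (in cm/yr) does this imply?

0.0543 cm/yr

dip-slip = throw / sin(dip) = 198 / sin(47.4°) = 269 m
net slip = dip-slip / sin(rake) = 269 / sin(53°) = 336.8 m
rate = 336.8 m / 620 ka = 0.000543 m/yr = 0.0543 cm/yr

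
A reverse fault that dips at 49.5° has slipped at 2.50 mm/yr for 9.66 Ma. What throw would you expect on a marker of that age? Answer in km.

18.4 km

dip-slip = rate × time = 2.50 mm/yr × 9.66 Ma = 24150 m
throw = dip-slip × sin(dip) = 24150 × sin(49.5°) = 18400 m = 18.4 km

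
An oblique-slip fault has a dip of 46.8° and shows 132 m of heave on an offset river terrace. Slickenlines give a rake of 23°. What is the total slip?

dip-slip = heave / cos(dip) = 132 / cos(46.8°) = 192.8 m
net slip = dip-slip / sin(rake) = 192.8 / sin(23°) = 494 m

494 m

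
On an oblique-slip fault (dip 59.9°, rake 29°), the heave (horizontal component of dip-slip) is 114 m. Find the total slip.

469 m

dip-slip = heave / cos(dip) = 114 / cos(59.9°) = 227.3 m
net slip = dip-slip / sin(rake) = 227.3 / sin(29°) = 469 m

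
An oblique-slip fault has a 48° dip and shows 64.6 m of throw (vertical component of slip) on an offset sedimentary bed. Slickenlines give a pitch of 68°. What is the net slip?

93.8 m

dip-slip = throw / sin(dip) = 64.6 / sin(48°) = 86.93 m
net slip = dip-slip / sin(rake) = 86.93 / sin(68°) = 93.8 m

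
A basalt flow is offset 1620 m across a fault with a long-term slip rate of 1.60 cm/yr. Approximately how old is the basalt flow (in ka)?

101 ka

age = offset / rate = 1620 m / (1.60 cm/yr) = 101000 yr = 101 ka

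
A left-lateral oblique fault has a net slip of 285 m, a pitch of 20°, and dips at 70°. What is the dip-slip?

dip-slip = net slip × sin(rake) = 285 m × sin(20°) = 97.5 m

97.5 m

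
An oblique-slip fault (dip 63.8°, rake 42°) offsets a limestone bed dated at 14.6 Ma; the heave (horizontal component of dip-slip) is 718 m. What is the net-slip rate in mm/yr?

dip-slip = heave / cos(dip) = 718 / cos(63.8°) = 1626 m
net slip = dip-slip / sin(rake) = 1626 / sin(42°) = 2430 m
rate = 2430 m / 14.6 Ma = 0.000166 m/yr = 0.166 mm/yr

0.166 mm/yr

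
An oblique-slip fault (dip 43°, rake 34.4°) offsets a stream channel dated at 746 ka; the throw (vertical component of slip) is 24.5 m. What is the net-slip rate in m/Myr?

85.2 m/Myr

dip-slip = throw / sin(dip) = 24.5 / sin(43°) = 35.92 m
net slip = dip-slip / sin(rake) = 35.92 / sin(34.4°) = 63.59 m
rate = 63.59 m / 746 ka = 0.0000852 m/yr = 85.2 m/Myr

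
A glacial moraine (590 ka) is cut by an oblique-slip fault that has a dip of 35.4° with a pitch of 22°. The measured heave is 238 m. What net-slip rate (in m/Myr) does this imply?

dip-slip = heave / cos(dip) = 238 / cos(35.4°) = 292 m
net slip = dip-slip / sin(rake) = 292 / sin(22°) = 779.4 m
rate = 779.4 m / 590 ka = 0.00132 m/yr = 1320 m/Myr

1320 m/Myr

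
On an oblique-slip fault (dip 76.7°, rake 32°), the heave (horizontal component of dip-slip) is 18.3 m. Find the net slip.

150 m

dip-slip = heave / cos(dip) = 18.3 / cos(76.7°) = 79.55 m
net slip = dip-slip / sin(rake) = 79.55 / sin(32°) = 150 m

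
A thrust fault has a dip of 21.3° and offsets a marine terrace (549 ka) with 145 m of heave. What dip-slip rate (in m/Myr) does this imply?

283 m/Myr

dip-slip = heave / cos(dip) = 145 m / cos(21.3°) = 155.6 m
rate = 155.6 m / 549 ka = 0.000283 m/yr = 283 m/Myr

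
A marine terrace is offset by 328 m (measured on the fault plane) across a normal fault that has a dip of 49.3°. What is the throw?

throw = dip-slip × sin(dip) = 328 m × sin(49.3°) = 249 m

249 m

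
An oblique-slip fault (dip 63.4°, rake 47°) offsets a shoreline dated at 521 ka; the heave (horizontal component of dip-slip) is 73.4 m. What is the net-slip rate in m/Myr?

430 m/Myr

dip-slip = heave / cos(dip) = 73.4 / cos(63.4°) = 163.9 m
net slip = dip-slip / sin(rake) = 163.9 / sin(47°) = 224.1 m
rate = 224.1 m / 521 ka = 0.000430 m/yr = 430 m/Myr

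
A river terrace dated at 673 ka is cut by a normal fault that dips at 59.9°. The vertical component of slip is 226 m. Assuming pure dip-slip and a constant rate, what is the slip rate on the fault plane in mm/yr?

dip-slip = throw / sin(dip) = 226 m / sin(59.9°) = 261.2 m
rate = 261.2 m / 673 ka = 0.000388 m/yr = 0.388 mm/yr

0.388 mm/yr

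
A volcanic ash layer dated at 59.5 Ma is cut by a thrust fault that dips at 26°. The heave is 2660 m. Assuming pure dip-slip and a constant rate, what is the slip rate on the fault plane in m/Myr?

49.7 m/Myr

dip-slip = heave / cos(dip) = 2660 m / cos(26°) = 2960 m
rate = 2960 m / 59.5 Ma = 0.0000497 m/yr = 49.7 m/Myr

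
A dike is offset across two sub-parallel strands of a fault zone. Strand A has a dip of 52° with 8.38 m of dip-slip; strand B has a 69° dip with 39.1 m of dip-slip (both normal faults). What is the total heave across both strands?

heave_A = 8.38 × cos(52°) = 5.159 m
heave_B = 39.1 × cos(69°) = 14.01 m
total = 5.159 + 14.01 = 19.2 m

19.2 m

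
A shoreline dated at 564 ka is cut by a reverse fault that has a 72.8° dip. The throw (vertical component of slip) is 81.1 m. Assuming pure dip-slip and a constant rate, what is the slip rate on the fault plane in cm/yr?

0.0151 cm/yr

dip-slip = throw / sin(dip) = 81.1 m / sin(72.8°) = 84.90 m
rate = 84.90 m / 564 ka = 0.000151 m/yr = 0.0151 cm/yr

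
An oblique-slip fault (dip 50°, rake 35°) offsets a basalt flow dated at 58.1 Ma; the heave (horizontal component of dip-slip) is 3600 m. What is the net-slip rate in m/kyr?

0.168 m/kyr

dip-slip = heave / cos(dip) = 3600 / cos(50°) = 5601 m
net slip = dip-slip / sin(rake) = 5601 / sin(35°) = 9764 m
rate = 9764 m / 58.1 Ma = 0.000168 m/yr = 0.168 m/kyr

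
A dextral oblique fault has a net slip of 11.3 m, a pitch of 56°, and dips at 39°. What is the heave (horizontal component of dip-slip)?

dip-slip = net slip × sin(rake) = 11.3 m × sin(56°) = 9.368 m
heave = dip-slip × cos(dip) = 9.368 × cos(39°) = 7.28 m

7.28 m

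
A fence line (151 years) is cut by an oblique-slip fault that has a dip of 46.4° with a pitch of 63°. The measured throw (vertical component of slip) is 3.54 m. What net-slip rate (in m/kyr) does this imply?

36.3 m/kyr

dip-slip = throw / sin(dip) = 3.54 / sin(46.4°) = 4.888 m
net slip = dip-slip / sin(rake) = 4.888 / sin(63°) = 5.486 m
rate = 5.486 m / 151 years = 0.0363 m/yr = 36.3 m/kyr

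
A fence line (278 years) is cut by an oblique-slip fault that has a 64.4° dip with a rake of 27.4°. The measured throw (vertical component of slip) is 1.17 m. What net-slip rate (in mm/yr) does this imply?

dip-slip = throw / sin(dip) = 1.17 / sin(64.4°) = 1.297 m
net slip = dip-slip / sin(rake) = 1.297 / sin(27.4°) = 2.819 m
rate = 2.819 m / 278 years = 0.0101 m/yr = 10.1 mm/yr

10.1 mm/yr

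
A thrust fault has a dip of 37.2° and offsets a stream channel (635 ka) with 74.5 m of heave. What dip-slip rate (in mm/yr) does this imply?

dip-slip = heave / cos(dip) = 74.5 m / cos(37.2°) = 93.53 m
rate = 93.53 m / 635 ka = 0.000147 m/yr = 0.147 mm/yr

0.147 mm/yr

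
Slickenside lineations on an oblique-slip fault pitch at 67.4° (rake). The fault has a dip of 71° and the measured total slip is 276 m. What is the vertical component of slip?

dip-slip = net slip × sin(rake) = 276 m × sin(67.4°) = 254.8 m
throw = dip-slip × sin(dip) = 254.8 × sin(71°) = 241 m

241 m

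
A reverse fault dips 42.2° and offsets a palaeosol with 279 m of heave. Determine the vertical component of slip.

throw = heave × tan(dip) = 279 × tan(42.2°) = 253 m

253 m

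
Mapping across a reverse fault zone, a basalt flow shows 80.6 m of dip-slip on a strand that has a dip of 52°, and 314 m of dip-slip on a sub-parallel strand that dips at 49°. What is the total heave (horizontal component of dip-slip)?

heave_A = 80.6 × cos(52°) = 49.62 m
heave_B = 314 × cos(49°) = 206 m
total = 49.62 + 206 = 256 m

256 m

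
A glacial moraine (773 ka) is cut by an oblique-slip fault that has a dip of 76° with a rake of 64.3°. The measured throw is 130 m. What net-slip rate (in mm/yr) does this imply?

dip-slip = throw / sin(dip) = 130 / sin(76°) = 134 m
net slip = dip-slip / sin(rake) = 134 / sin(64.3°) = 148.7 m
rate = 148.7 m / 773 ka = 0.000192 m/yr = 0.192 mm/yr

0.192 mm/yr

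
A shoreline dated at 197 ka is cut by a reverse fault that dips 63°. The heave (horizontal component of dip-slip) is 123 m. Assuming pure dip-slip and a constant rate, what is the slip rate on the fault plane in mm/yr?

dip-slip = heave / cos(dip) = 123 m / cos(63°) = 270.9 m
rate = 270.9 m / 197 ka = 0.00138 m/yr = 1.38 mm/yr

1.38 mm/yr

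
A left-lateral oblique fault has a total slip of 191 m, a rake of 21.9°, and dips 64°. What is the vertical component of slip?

64 m

dip-slip = net slip × sin(rake) = 191 m × sin(21.9°) = 71.24 m
throw = dip-slip × sin(dip) = 71.24 × sin(64°) = 64 m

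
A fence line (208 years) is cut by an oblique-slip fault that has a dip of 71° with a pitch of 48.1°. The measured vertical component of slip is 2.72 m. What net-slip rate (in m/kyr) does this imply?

dip-slip = throw / sin(dip) = 2.72 / sin(71°) = 2.877 m
net slip = dip-slip / sin(rake) = 2.877 / sin(48.1°) = 3.865 m
rate = 3.865 m / 208 years = 0.0186 m/yr = 18.6 m/kyr

18.6 m/kyr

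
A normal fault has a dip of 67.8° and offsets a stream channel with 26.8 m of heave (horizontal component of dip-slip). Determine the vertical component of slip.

65.7 m

throw = heave × tan(dip) = 26.8 × tan(67.8°) = 65.7 m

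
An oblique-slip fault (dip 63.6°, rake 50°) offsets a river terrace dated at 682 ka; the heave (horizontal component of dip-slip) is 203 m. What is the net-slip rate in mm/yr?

0.874 mm/yr

dip-slip = heave / cos(dip) = 203 / cos(63.6°) = 456.6 m
net slip = dip-slip / sin(rake) = 456.6 / sin(50°) = 596 m
rate = 596 m / 682 ka = 0.000874 m/yr = 0.874 mm/yr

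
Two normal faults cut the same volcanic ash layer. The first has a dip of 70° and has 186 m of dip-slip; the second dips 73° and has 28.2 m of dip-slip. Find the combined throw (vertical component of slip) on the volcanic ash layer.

202 m

throw_A = 186 × sin(70°) = 174.8 m
throw_B = 28.2 × sin(73°) = 26.97 m
total = 174.8 + 26.97 = 202 m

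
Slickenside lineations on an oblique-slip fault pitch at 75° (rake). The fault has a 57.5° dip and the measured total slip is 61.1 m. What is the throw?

49.8 m

dip-slip = net slip × sin(rake) = 61.1 m × sin(75°) = 59.02 m
throw = dip-slip × sin(dip) = 59.02 × sin(57.5°) = 49.8 m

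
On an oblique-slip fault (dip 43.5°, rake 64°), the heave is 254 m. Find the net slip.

390 m

dip-slip = heave / cos(dip) = 254 / cos(43.5°) = 350.2 m
net slip = dip-slip / sin(rake) = 350.2 / sin(64°) = 390 m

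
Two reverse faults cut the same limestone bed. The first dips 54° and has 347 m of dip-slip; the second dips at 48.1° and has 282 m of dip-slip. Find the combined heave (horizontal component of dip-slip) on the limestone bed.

392 m

heave_A = 347 × cos(54°) = 204 m
heave_B = 282 × cos(48.1°) = 188.3 m
total = 204 + 188.3 = 392 m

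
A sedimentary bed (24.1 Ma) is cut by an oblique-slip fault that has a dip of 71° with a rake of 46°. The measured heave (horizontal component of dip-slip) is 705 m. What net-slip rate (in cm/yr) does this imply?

dip-slip = heave / cos(dip) = 705 / cos(71°) = 2165 m
net slip = dip-slip / sin(rake) = 2165 / sin(46°) = 3010 m
rate = 3010 m / 24.1 Ma = 0.000125 m/yr = 0.0125 cm/yr

0.0125 cm/yr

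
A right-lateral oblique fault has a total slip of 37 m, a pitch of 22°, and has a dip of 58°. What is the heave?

dip-slip = net slip × sin(rake) = 37 m × sin(22°) = 13.86 m
heave = dip-slip × cos(dip) = 13.86 × cos(58°) = 7.34 m

7.34 m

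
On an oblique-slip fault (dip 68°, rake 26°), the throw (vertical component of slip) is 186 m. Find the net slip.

dip-slip = throw / sin(dip) = 186 / sin(68°) = 200.6 m
net slip = dip-slip / sin(rake) = 200.6 / sin(26°) = 458 m

458 m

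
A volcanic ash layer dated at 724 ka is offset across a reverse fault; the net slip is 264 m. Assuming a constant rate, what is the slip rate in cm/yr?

rate = 264 m / 724 ka = 0.000365 m/yr = 0.0365 cm/yr

0.0365 cm/yr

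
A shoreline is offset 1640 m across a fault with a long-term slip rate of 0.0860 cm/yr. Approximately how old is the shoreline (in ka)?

age = offset / rate = 1640 m / (0.0860 cm/yr) = 1.91e+06 yr = 1910 ka

1910 ka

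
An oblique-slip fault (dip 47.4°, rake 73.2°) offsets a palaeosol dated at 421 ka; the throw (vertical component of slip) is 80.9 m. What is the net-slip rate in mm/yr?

0.273 mm/yr

dip-slip = throw / sin(dip) = 80.9 / sin(47.4°) = 109.9 m
net slip = dip-slip / sin(rake) = 109.9 / sin(73.2°) = 114.8 m
rate = 114.8 m / 421 ka = 0.000273 m/yr = 0.273 mm/yr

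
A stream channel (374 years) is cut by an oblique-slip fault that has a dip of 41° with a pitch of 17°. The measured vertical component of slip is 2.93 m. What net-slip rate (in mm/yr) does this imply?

40.8 mm/yr

dip-slip = throw / sin(dip) = 2.93 / sin(41°) = 4.466 m
net slip = dip-slip / sin(rake) = 4.466 / sin(17°) = 15.28 m
rate = 15.28 m / 374 years = 0.0408 m/yr = 40.8 mm/yr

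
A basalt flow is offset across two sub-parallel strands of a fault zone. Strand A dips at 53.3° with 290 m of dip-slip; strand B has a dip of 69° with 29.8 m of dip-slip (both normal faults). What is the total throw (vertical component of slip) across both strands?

throw_A = 290 × sin(53.3°) = 232.5 m
throw_B = 29.8 × sin(69°) = 27.82 m
total = 232.5 + 27.82 = 260 m

260 m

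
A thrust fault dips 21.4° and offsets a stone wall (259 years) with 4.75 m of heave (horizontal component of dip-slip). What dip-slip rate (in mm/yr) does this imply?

dip-slip = heave / cos(dip) = 4.75 m / cos(21.4°) = 5.102 m
rate = 5.102 m / 259 years = 0.0197 m/yr = 19.7 mm/yr

19.7 mm/yr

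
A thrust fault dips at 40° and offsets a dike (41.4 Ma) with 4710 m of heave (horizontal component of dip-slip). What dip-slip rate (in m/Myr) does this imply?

149 m/Myr

dip-slip = heave / cos(dip) = 4710 m / cos(40°) = 6148 m
rate = 6148 m / 41.4 Ma = 0.000149 m/yr = 149 m/Myr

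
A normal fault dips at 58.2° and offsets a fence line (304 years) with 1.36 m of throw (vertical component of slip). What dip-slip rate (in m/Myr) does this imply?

dip-slip = throw / sin(dip) = 1.36 m / sin(58.2°) = 1.600 m
rate = 1.600 m / 304 years = 0.00526 m/yr = 5260 m/Myr

5260 m/Myr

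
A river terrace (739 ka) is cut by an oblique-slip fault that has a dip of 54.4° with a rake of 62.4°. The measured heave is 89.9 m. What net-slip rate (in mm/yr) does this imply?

0.236 mm/yr

dip-slip = heave / cos(dip) = 89.9 / cos(54.4°) = 154.4 m
net slip = dip-slip / sin(rake) = 154.4 / sin(62.4°) = 174.3 m
rate = 174.3 m / 739 ka = 0.000236 m/yr = 0.236 mm/yr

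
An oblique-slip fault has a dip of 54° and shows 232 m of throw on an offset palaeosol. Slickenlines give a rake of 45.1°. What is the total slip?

405 m

dip-slip = throw / sin(dip) = 232 / sin(54°) = 286.8 m
net slip = dip-slip / sin(rake) = 286.8 / sin(45.1°) = 405 m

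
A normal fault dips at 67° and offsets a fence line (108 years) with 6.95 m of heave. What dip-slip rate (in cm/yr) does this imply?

16.5 cm/yr

dip-slip = heave / cos(dip) = 6.95 m / cos(67°) = 17.79 m
rate = 17.79 m / 108 years = 0.165 m/yr = 16.5 cm/yr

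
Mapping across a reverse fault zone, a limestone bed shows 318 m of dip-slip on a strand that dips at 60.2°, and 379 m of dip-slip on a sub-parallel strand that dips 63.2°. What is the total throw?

614 m

throw_A = 318 × sin(60.2°) = 275.9 m
throw_B = 379 × sin(63.2°) = 338.3 m
total = 275.9 + 338.3 = 614 m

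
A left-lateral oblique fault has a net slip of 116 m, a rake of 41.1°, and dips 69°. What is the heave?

27.3 m

dip-slip = net slip × sin(rake) = 116 m × sin(41.1°) = 76.26 m
heave = dip-slip × cos(dip) = 76.26 × cos(69°) = 27.3 m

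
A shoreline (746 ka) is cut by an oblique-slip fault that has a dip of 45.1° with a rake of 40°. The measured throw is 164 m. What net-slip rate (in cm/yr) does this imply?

0.0483 cm/yr

dip-slip = throw / sin(dip) = 164 / sin(45.1°) = 231.5 m
net slip = dip-slip / sin(rake) = 231.5 / sin(40°) = 360.2 m
rate = 360.2 m / 746 ka = 0.000483 m/yr = 0.0483 cm/yr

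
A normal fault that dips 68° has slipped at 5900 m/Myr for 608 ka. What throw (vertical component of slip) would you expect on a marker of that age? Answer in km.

dip-slip = rate × time = 5900 m/Myr × 608 ka = 3587 m
throw = dip-slip × sin(dip) = 3587 × sin(68°) = 3330 m = 3.33 km

3.33 km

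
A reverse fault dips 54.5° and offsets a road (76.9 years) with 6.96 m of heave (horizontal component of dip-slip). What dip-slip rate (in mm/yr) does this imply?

dip-slip = heave / cos(dip) = 6.96 m / cos(54.5°) = 11.99 m
rate = 11.99 m / 76.9 years = 0.156 m/yr = 156 mm/yr

156 mm/yr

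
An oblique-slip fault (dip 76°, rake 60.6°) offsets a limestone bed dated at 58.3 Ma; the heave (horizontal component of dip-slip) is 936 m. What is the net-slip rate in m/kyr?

0.0762 m/kyr

dip-slip = heave / cos(dip) = 936 / cos(76°) = 3869 m
net slip = dip-slip / sin(rake) = 3869 / sin(60.6°) = 4441 m
rate = 4441 m / 58.3 Ma = 0.0000762 m/yr = 0.0762 m/kyr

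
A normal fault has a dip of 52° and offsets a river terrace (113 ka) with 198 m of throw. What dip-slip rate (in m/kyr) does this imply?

dip-slip = throw / sin(dip) = 198 m / sin(52°) = 251.3 m
rate = 251.3 m / 113 ka = 0.00222 m/yr = 2.22 m/kyr

2.22 m/kyr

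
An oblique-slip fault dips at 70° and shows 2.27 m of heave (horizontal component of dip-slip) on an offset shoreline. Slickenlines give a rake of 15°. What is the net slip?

dip-slip = heave / cos(dip) = 2.27 / cos(70°) = 6.637 m
net slip = dip-slip / sin(rake) = 6.637 / sin(15°) = 25.6 m

25.6 m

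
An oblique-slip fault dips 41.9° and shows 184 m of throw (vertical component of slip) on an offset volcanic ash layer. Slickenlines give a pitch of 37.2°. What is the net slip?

456 m

dip-slip = throw / sin(dip) = 184 / sin(41.9°) = 275.5 m
net slip = dip-slip / sin(rake) = 275.5 / sin(37.2°) = 456 m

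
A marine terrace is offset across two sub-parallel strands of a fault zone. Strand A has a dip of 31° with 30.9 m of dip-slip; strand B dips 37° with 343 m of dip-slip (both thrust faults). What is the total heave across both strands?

300 m

heave_A = 30.9 × cos(31°) = 26.49 m
heave_B = 343 × cos(37°) = 273.9 m
total = 26.49 + 273.9 = 300 m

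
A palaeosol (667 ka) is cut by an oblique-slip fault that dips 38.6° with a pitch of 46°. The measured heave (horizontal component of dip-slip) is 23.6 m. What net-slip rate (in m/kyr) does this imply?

dip-slip = heave / cos(dip) = 23.6 / cos(38.6°) = 30.20 m
net slip = dip-slip / sin(rake) = 30.20 / sin(46°) = 41.98 m
rate = 41.98 m / 667 ka = 0.0000629 m/yr = 0.0629 m/kyr

0.0629 m/kyr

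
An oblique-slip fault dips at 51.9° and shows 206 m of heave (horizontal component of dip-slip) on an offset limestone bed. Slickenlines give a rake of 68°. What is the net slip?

360 m

dip-slip = heave / cos(dip) = 206 / cos(51.9°) = 333.9 m
net slip = dip-slip / sin(rake) = 333.9 / sin(68°) = 360 m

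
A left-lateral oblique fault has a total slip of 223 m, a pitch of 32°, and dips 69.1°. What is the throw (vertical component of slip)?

dip-slip = net slip × sin(rake) = 223 m × sin(32°) = 118.2 m
throw = dip-slip × sin(dip) = 118.2 × sin(69.1°) = 110 m

110 m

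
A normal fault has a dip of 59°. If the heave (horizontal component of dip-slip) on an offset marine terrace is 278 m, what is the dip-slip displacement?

dip-slip = heave / cos(dip) = 278 / cos(59°) = 540 m

540 m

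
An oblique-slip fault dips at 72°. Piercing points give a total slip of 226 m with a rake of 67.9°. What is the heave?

dip-slip = net slip × sin(rake) = 226 m × sin(67.9°) = 209.4 m
heave = dip-slip × cos(dip) = 209.4 × cos(72°) = 64.7 m

64.7 m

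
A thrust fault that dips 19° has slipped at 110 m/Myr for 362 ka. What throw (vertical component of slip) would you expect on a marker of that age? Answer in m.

13 m

dip-slip = rate × time = 110 m/Myr × 362 ka = 39.82 m
throw = dip-slip × sin(dip) = 39.82 × sin(19°) = 13 m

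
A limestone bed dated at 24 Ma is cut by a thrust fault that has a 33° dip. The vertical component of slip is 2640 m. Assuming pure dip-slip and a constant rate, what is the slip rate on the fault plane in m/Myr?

202 m/Myr

dip-slip = throw / sin(dip) = 2640 m / sin(33°) = 4847 m
rate = 4847 m / 24 Ma = 0.000202 m/yr = 202 m/Myr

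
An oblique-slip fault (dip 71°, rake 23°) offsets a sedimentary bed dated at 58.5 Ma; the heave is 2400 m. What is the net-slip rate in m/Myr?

dip-slip = heave / cos(dip) = 2400 / cos(71°) = 7372 m
net slip = dip-slip / sin(rake) = 7372 / sin(23°) = 18870 m
rate = 18870 m / 58.5 Ma = 0.000323 m/yr = 323 m/Myr

323 m/Myr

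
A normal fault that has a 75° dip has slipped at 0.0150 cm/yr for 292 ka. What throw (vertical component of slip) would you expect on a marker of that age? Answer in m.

42.3 m

dip-slip = rate × time = 0.0150 cm/yr × 292 ka = 43.80 m
throw = dip-slip × sin(dip) = 43.80 × sin(75°) = 42.3 m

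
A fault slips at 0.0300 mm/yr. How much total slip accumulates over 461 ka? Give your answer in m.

slip = rate × time = 0.0300 mm/yr × 461 ka = 13.8 m

13.8 m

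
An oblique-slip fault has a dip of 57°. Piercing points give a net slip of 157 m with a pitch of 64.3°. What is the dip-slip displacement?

dip-slip = net slip × sin(rake) = 157 m × sin(64.3°) = 141 m

141 m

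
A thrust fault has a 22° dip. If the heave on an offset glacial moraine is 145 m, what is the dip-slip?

dip-slip = heave / cos(dip) = 145 / cos(22°) = 156 m

156 m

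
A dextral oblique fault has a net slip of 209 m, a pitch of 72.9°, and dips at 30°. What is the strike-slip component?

strike-slip = net slip × cos(rake) = 209 m × cos(72.9°) = 61.5 m

61.5 m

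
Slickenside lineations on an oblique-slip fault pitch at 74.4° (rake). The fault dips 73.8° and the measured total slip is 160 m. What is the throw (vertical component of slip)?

148 m

dip-slip = net slip × sin(rake) = 160 m × sin(74.4°) = 154.1 m
throw = dip-slip × sin(dip) = 154.1 × sin(73.8°) = 148 m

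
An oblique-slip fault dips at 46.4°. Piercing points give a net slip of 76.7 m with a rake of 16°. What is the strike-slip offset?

73.7 m

strike-slip = net slip × cos(rake) = 76.7 m × cos(16°) = 73.7 m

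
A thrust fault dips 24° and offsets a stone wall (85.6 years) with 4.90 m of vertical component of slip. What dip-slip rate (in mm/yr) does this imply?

dip-slip = throw / sin(dip) = 4.90 m / sin(24°) = 12.05 m
rate = 12.05 m / 85.6 years = 0.141 m/yr = 141 mm/yr

141 mm/yr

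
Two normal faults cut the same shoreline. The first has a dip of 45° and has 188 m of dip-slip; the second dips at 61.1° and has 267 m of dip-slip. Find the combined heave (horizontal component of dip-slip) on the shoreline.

heave_A = 188 × cos(45°) = 132.9 m
heave_B = 267 × cos(61.1°) = 129 m
total = 132.9 + 129 = 262 m

262 m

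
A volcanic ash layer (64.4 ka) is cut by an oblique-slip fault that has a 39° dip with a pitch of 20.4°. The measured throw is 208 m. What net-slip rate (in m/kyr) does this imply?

dip-slip = throw / sin(dip) = 208 / sin(39°) = 330.5 m
net slip = dip-slip / sin(rake) = 330.5 / sin(20.4°) = 948.2 m
rate = 948.2 m / 64.4 ka = 0.0147 m/yr = 14.7 m/kyr

14.7 m/kyr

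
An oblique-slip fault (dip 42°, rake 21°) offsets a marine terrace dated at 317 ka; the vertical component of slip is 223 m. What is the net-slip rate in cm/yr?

dip-slip = throw / sin(dip) = 223 / sin(42°) = 333.3 m
net slip = dip-slip / sin(rake) = 333.3 / sin(21°) = 930 m
rate = 930 m / 317 ka = 0.00293 m/yr = 0.293 cm/yr

0.293 cm/yr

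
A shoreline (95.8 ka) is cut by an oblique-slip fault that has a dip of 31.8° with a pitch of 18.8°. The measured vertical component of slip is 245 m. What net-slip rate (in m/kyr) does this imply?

15.1 m/kyr

dip-slip = throw / sin(dip) = 245 / sin(31.8°) = 464.9 m
net slip = dip-slip / sin(rake) = 464.9 / sin(18.8°) = 1443 m
rate = 1443 m / 95.8 ka = 0.0151 m/yr = 15.1 m/kyr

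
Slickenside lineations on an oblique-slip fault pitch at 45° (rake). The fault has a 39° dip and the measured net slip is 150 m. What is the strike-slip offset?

106 m

strike-slip = net slip × cos(rake) = 150 m × cos(45°) = 106 m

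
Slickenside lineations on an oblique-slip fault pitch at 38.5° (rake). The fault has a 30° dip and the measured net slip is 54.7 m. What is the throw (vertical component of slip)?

dip-slip = net slip × sin(rake) = 54.7 m × sin(38.5°) = 34.05 m
throw = dip-slip × sin(dip) = 34.05 × sin(30°) = 17 m

17 m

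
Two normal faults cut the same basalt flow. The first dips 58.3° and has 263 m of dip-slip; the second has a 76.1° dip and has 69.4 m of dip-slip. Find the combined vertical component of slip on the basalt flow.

291 m

throw_A = 263 × sin(58.3°) = 223.8 m
throw_B = 69.4 × sin(76.1°) = 67.37 m
total = 223.8 + 67.37 = 291 m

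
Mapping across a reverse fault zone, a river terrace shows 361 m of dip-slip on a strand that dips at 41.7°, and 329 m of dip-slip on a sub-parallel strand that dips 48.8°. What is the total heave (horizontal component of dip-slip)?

heave_A = 361 × cos(41.7°) = 269.5 m
heave_B = 329 × cos(48.8°) = 216.7 m
total = 269.5 + 216.7 = 486 m

486 m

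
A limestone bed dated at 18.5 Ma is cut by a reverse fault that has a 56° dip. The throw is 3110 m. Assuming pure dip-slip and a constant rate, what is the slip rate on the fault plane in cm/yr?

0.0203 cm/yr

dip-slip = throw / sin(dip) = 3110 m / sin(56°) = 3751 m
rate = 3751 m / 18.5 Ma = 0.000203 m/yr = 0.0203 cm/yr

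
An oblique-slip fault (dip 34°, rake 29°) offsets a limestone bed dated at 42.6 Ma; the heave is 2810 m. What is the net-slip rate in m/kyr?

dip-slip = heave / cos(dip) = 2810 / cos(34°) = 3389 m
net slip = dip-slip / sin(rake) = 3389 / sin(29°) = 6991 m
rate = 6991 m / 42.6 Ma = 0.000164 m/yr = 0.164 m/kyr

0.164 m/kyr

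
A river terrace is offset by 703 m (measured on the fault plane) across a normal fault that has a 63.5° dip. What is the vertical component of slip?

throw = dip-slip × sin(dip) = 703 m × sin(63.5°) = 629 m

629 m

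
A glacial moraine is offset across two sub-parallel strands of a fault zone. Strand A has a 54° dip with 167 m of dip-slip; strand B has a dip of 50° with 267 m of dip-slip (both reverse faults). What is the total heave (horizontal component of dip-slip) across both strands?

heave_A = 167 × cos(54°) = 98.16 m
heave_B = 267 × cos(50°) = 171.6 m
total = 98.16 + 171.6 = 270 m

270 m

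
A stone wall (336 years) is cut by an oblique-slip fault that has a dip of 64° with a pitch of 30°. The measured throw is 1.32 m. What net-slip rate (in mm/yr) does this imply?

8.74 mm/yr

dip-slip = throw / sin(dip) = 1.32 / sin(64°) = 1.469 m
net slip = dip-slip / sin(rake) = 1.469 / sin(30°) = 2.937 m
rate = 2.937 m / 336 years = 0.00874 m/yr = 8.74 mm/yr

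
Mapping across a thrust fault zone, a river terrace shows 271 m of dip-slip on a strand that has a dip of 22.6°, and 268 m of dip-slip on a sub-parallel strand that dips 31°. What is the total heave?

480 m

heave_A = 271 × cos(22.6°) = 250.2 m
heave_B = 268 × cos(31°) = 229.7 m
total = 250.2 + 229.7 = 480 m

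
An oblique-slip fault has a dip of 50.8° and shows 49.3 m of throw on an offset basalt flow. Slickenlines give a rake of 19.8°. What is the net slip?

188 m

dip-slip = throw / sin(dip) = 49.3 / sin(50.8°) = 63.62 m
net slip = dip-slip / sin(rake) = 63.62 / sin(19.8°) = 188 m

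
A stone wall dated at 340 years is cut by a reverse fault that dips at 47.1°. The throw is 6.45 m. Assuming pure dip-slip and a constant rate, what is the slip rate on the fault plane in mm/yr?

dip-slip = throw / sin(dip) = 6.45 m / sin(47.1°) = 8.805 m
rate = 8.805 m / 340 years = 0.0259 m/yr = 25.9 mm/yr

25.9 mm/yr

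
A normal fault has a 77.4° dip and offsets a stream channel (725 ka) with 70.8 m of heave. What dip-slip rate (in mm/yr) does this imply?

0.448 mm/yr

dip-slip = heave / cos(dip) = 70.8 m / cos(77.4°) = 324.6 m
rate = 324.6 m / 725 ka = 0.000448 m/yr = 0.448 mm/yr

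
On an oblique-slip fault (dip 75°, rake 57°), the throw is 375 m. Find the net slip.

dip-slip = throw / sin(dip) = 375 / sin(75°) = 388.2 m
net slip = dip-slip / sin(rake) = 388.2 / sin(57°) = 463 m

463 m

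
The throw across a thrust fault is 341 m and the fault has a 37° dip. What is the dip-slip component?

567 m

dip-slip = throw / sin(dip) = 341 / sin(37°) = 567 m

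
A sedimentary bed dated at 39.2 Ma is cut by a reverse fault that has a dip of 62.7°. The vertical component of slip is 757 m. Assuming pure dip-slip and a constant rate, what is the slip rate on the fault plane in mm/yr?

dip-slip = throw / sin(dip) = 757 m / sin(62.7°) = 851.9 m
rate = 851.9 m / 39.2 Ma = 0.0000217 m/yr = 0.0217 mm/yr

0.0217 mm/yr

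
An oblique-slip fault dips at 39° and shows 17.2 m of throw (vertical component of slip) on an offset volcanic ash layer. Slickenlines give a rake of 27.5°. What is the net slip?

dip-slip = throw / sin(dip) = 17.2 / sin(39°) = 27.33 m
net slip = dip-slip / sin(rake) = 27.33 / sin(27.5°) = 59.2 m

59.2 m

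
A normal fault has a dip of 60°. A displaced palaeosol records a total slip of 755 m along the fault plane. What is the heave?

heave = dip-slip × cos(dip) = 755 m × cos(60°) = 378 m

378 m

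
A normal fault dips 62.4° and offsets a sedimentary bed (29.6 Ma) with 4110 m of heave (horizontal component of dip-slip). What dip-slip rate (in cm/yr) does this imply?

0.0300 cm/yr

dip-slip = heave / cos(dip) = 4110 m / cos(62.4°) = 8871 m
rate = 8871 m / 29.6 Ma = 0.000300 m/yr = 0.0300 cm/yr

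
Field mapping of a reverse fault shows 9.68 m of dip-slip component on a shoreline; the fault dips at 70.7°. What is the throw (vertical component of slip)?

9.14 m

throw = dip-slip × sin(dip) = 9.68 m × sin(70.7°) = 9.14 m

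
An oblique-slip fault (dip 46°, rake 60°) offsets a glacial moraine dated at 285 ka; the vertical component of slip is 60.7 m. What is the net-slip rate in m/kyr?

dip-slip = throw / sin(dip) = 60.7 / sin(46°) = 84.38 m
net slip = dip-slip / sin(rake) = 84.38 / sin(60°) = 97.44 m
rate = 97.44 m / 285 ka = 0.000342 m/yr = 0.342 m/kyr

0.342 m/kyr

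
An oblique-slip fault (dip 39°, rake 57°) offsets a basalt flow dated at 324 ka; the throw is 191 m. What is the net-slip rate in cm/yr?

0.112 cm/yr

dip-slip = throw / sin(dip) = 191 / sin(39°) = 303.5 m
net slip = dip-slip / sin(rake) = 303.5 / sin(57°) = 361.9 m
rate = 361.9 m / 324 ka = 0.00112 m/yr = 0.112 cm/yr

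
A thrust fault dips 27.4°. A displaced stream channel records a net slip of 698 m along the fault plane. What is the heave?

heave = dip-slip × cos(dip) = 698 m × cos(27.4°) = 620 m

620 m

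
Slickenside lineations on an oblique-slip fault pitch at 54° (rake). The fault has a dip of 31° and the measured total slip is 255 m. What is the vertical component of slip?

106 m

dip-slip = net slip × sin(rake) = 255 m × sin(54°) = 206.3 m
throw = dip-slip × sin(dip) = 206.3 × sin(31°) = 106 m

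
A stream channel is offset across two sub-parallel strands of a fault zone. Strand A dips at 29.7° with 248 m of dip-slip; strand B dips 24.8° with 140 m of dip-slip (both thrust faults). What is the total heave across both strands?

343 m

heave_A = 248 × cos(29.7°) = 215.4 m
heave_B = 140 × cos(24.8°) = 127.1 m
total = 215.4 + 127.1 = 343 m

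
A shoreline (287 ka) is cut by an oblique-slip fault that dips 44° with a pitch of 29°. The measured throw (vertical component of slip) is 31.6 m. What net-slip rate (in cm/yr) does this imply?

0.0327 cm/yr

dip-slip = throw / sin(dip) = 31.6 / sin(44°) = 45.49 m
net slip = dip-slip / sin(rake) = 45.49 / sin(29°) = 93.83 m
rate = 93.83 m / 287 ka = 0.000327 m/yr = 0.0327 cm/yr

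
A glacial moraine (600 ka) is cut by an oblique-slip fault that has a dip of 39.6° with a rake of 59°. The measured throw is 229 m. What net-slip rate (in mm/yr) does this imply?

dip-slip = throw / sin(dip) = 229 / sin(39.6°) = 359.3 m
net slip = dip-slip / sin(rake) = 359.3 / sin(59°) = 419.1 m
rate = 419.1 m / 600 ka = 0.000699 m/yr = 0.699 mm/yr

0.699 mm/yr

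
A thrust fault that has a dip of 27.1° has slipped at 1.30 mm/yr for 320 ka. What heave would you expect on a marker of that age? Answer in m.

dip-slip = rate × time = 1.30 mm/yr × 320 ka = 416 m
heave = dip-slip × cos(dip) = 416 × cos(27.1°) = 370 m

370 m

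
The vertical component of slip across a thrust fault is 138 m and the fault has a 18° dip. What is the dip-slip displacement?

dip-slip = throw / sin(dip) = 138 / sin(18°) = 447 m

447 m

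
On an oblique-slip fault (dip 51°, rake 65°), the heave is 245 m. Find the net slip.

dip-slip = heave / cos(dip) = 245 / cos(51°) = 389.3 m
net slip = dip-slip / sin(rake) = 389.3 / sin(65°) = 430 m

430 m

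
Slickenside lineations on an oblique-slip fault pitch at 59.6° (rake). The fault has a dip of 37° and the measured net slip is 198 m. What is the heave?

dip-slip = net slip × sin(rake) = 198 m × sin(59.6°) = 170.8 m
heave = dip-slip × cos(dip) = 170.8 × cos(37°) = 136 m

136 m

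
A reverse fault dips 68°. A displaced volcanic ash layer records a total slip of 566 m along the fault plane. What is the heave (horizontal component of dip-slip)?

heave = dip-slip × cos(dip) = 566 m × cos(68°) = 212 m

212 m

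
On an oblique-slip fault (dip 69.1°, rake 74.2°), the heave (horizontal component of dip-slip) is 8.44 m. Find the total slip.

24.6 m

dip-slip = heave / cos(dip) = 8.44 / cos(69.1°) = 23.66 m
net slip = dip-slip / sin(rake) = 23.66 / sin(74.2°) = 24.6 m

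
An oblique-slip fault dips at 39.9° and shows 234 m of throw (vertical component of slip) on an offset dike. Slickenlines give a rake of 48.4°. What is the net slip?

dip-slip = throw / sin(dip) = 234 / sin(39.9°) = 364.8 m
net slip = dip-slip / sin(rake) = 364.8 / sin(48.4°) = 488 m

488 m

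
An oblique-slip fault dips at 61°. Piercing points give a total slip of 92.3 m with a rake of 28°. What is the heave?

21 m

dip-slip = net slip × sin(rake) = 92.3 m × sin(28°) = 43.33 m
heave = dip-slip × cos(dip) = 43.33 × cos(61°) = 21 m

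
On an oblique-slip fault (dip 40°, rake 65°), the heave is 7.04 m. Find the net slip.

dip-slip = heave / cos(dip) = 7.04 / cos(40°) = 9.190 m
net slip = dip-slip / sin(rake) = 9.190 / sin(65°) = 10.1 m

10.1 m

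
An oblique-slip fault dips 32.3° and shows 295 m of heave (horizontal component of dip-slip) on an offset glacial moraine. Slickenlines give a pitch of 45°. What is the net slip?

494 m

dip-slip = heave / cos(dip) = 295 / cos(32.3°) = 349 m
net slip = dip-slip / sin(rake) = 349 / sin(45°) = 494 m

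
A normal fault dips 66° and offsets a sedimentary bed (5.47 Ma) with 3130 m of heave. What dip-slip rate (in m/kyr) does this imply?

dip-slip = heave / cos(dip) = 3130 m / cos(66°) = 7695 m
rate = 7695 m / 5.47 Ma = 0.00141 m/yr = 1.41 m/kyr

1.41 m/kyr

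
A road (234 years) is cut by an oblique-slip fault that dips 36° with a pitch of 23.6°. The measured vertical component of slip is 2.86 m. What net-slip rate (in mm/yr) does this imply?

dip-slip = throw / sin(dip) = 2.86 / sin(36°) = 4.866 m
net slip = dip-slip / sin(rake) = 4.866 / sin(23.6°) = 12.15 m
rate = 12.15 m / 234 years = 0.0519 m/yr = 51.9 mm/yr

51.9 mm/yr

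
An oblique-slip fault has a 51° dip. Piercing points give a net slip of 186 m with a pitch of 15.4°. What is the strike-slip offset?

strike-slip = net slip × cos(rake) = 186 m × cos(15.4°) = 179 m

179 m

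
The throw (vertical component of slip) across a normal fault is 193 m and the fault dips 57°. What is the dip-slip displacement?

dip-slip = throw / sin(dip) = 193 / sin(57°) = 230 m

230 m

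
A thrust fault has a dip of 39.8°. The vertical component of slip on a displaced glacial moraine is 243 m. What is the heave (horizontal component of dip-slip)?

heave = throw / tan(dip) = 243 / tan(39.8°) = 292 m

292 m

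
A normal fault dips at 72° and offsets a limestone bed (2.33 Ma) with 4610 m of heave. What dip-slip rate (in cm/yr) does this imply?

dip-slip = heave / cos(dip) = 4610 m / cos(72°) = 14920 m
rate = 14920 m / 2.33 Ma = 0.00640 m/yr = 0.640 cm/yr

0.640 cm/yr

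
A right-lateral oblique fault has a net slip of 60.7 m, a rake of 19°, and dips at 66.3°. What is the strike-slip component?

strike-slip = net slip × cos(rake) = 60.7 m × cos(19°) = 57.4 m

57.4 m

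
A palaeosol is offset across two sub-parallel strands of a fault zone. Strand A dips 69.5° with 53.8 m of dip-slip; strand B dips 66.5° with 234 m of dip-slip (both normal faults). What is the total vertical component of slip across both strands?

throw_A = 53.8 × sin(69.5°) = 50.39 m
throw_B = 234 × sin(66.5°) = 214.6 m
total = 50.39 + 214.6 = 265 m

265 m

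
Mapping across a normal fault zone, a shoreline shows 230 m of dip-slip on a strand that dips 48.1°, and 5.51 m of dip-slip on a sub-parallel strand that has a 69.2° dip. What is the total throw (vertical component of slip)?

throw_A = 230 × sin(48.1°) = 171.2 m
throw_B = 5.51 × sin(69.2°) = 5.151 m
total = 171.2 + 5.151 = 176 m

176 m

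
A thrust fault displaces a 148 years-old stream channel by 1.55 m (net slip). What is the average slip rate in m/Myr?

10500 m/Myr

rate = 1.55 m / 148 years = 0.0105 m/yr = 10500 m/Myr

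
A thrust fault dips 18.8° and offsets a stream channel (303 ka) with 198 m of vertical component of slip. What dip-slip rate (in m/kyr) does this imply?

dip-slip = throw / sin(dip) = 198 m / sin(18.8°) = 614.4 m
rate = 614.4 m / 303 ka = 0.00203 m/yr = 2.03 m/kyr

2.03 m/kyr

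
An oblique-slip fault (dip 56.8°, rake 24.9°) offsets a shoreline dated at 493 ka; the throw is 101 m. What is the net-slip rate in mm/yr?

0.582 mm/yr

dip-slip = throw / sin(dip) = 101 / sin(56.8°) = 120.7 m
net slip = dip-slip / sin(rake) = 120.7 / sin(24.9°) = 286.7 m
rate = 286.7 m / 493 ka = 0.000582 m/yr = 0.582 mm/yr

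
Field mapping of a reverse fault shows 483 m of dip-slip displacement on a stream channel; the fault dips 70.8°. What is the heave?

159 m

heave = dip-slip × cos(dip) = 483 m × cos(70.8°) = 159 m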